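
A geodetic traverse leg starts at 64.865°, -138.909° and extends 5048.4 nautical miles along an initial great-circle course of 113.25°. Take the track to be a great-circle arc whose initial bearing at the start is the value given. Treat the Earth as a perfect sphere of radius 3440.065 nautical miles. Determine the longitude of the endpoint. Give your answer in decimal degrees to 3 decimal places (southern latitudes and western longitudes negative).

δ = 5048.4/3440.065 = 1.467530 rad (84.0833°).
Converting: φ₁ = 1.132108 rad, θ = 1.976585 rad.
Destination latitude: φ₂ = arcsin( sin φ₁ cos δ + cos φ₁ sin δ cos θ ) = arcsin(-0.073454) = -4.212°.
Δλ = atan2( sin θ sin δ cos φ₁ , cos δ − sin φ₁ sin φ₂ ) = atan2(0.388180, 0.169581) = 1.158922 rad = 66.401°.
λ₂ = -138.909° + 66.401° = -72.508°.

longitude -72.508°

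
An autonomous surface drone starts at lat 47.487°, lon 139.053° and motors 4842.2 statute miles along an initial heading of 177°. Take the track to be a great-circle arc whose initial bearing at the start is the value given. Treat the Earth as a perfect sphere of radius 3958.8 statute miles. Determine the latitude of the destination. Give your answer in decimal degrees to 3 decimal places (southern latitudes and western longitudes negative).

The arc subtends δ = 4842.2/3958.8 = 1.223148 rad at the centre.
Start latitude φ₁ = 0.828805 rad; initial bearing θ = 3.089233 rad.
sin φ₂ = sin φ₁ cos δ + cos φ₁ sin δ cos θ = (0.737124)(0.340687) + (0.675757)(0.940177)(-0.998630) = -0.383332
φ₂ = asin(-0.383332) = -0.393401 rad = -22.540°.
For the longitude increment, Δλ = atan2( sin θ sin δ cos φ₁, cos δ − sin φ₁ sin φ₂ ) = atan2(0.033251, 0.623250) = 3.054°.
λ₂ = λ₁ + Δλ = 142.107°.

latitude -22.540°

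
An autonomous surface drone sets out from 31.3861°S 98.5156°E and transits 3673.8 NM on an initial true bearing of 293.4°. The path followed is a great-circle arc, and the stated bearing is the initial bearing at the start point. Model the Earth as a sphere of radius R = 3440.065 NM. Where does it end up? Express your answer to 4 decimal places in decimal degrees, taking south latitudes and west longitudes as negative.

Angular distance δ = d/R = 3673.8 / 3440.065 = 1.067945 rad.
Converting: φ₁ = -0.547791 rad, θ = 5.120796 rad.
sin φ₂ = sin φ₁ cos δ + cos φ₁ sin δ cos θ = (-0.520803)(0.481926) + (0.853677)(0.876212)(0.397148) = 0.046079
φ₂ = asin(0.046079) = 0.046096 rad = 2.6411°.
For the longitude increment, Δλ = atan2( sin θ sin δ cos φ₁, cos δ − sin φ₁ sin φ₂ ) = atan2(-0.686482, 0.505924) = -53.6105°.
λ₂ = λ₁ + Δλ = 44.9051°.

latitude 2.6411°, longitude 44.9051°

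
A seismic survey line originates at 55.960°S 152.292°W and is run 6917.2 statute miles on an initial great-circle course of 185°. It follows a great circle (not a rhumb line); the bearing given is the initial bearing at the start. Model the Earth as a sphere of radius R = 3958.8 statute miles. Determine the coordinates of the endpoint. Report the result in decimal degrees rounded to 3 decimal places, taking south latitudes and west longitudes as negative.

Angular distance δ = d/R = 6917.2 / 3958.8 = 1.747297 rad.
Start latitude φ₁ = -0.976686 rad; initial bearing θ = 3.228859 rad.
Applying the spherical law of cosines for sides, sin φ₂ = sin φ₁ cos δ + cos φ₁ sin δ cos θ = -0.403479, so φ₂ = -23.796°.
Δλ = atan2( sin θ sin δ cos φ₁ , cos δ − sin φ₁ sin φ₂ ) = atan2(-0.048029, -0.509928) = -3.047681 rad = -174.619°.
λ₂ = -152.292° + -174.619° = -326.911°, normalized to (−180°, 180°] → 33.089°.

latitude -23.796°, longitude 33.089°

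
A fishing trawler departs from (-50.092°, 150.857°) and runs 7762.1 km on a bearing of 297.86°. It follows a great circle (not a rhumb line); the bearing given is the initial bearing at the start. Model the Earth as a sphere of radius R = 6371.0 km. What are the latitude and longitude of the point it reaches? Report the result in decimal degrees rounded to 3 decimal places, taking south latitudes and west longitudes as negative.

latitude 0.950°, longitude 94.772°

Central angle δ = d/R = 1.218349 rad.
With φ₁ = -50.092° = -0.874270 rad and θ = 297.86° = 5.198638 rad:
sin φ₂ = sin φ₁ cos δ + cos φ₁ sin δ cos θ = (-0.767076)(0.345196) + (0.641557)(0.938531)(0.467313) = 0.016587
φ₂ = asin(0.016587) = 0.016588 rad = 0.950°.
For the longitude increment, Δλ = atan2( sin θ sin δ cos φ₁, cos δ − sin φ₁ sin φ₂ ) = atan2(-0.532330, 0.357920) = -56.085°.
Hence λ₂ = 150.857° + -56.085° = 94.772°.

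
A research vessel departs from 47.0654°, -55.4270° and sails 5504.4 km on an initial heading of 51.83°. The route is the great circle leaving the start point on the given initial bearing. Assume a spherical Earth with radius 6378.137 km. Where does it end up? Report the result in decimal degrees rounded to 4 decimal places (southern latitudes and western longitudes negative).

δ = 5504.4/6378.137 = 0.863011 rad (49.4469°).
With φ₁ = 47.0654° = 0.821446 rad and θ = 51.83° = 0.904604 rad:
Applying the spherical law of cosines for sides, sin φ₂ = sin φ₁ cos δ + cos φ₁ sin δ cos θ = 0.795842, so φ₂ = 52.7348°.
Then Δλ = atan2(0.406888, 0.067492) = 1.406419 rad, from sin θ sin δ cos φ₁ over cos δ − sin φ₁ sin φ₂.
Hence λ₂ = -55.4270° + 80.5819° = 25.1549°.

latitude 52.7348°, longitude 25.1549°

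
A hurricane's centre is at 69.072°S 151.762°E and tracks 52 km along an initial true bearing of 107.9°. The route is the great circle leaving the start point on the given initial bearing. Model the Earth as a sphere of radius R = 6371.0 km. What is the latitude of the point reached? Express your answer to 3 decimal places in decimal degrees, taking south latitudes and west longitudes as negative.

latitude -69.211°

Central angle δ = d/R = 0.008162 rad.
With φ₁ = -69.072° = -1.205534 rad and θ = 107.9° = 1.883210 rad:
Destination latitude: φ₂ = arcsin( sin φ₁ cos δ + cos φ₁ sin δ cos θ ) = arcsin(-0.934895) = -69.211°.
Then Δλ = atan2(0.002774, 0.126747) = 0.021885 rad, from sin θ sin δ cos φ₁ over cos δ − sin φ₁ sin φ₂.
λ₂ = 151.762° + 1.254° = 153.016°.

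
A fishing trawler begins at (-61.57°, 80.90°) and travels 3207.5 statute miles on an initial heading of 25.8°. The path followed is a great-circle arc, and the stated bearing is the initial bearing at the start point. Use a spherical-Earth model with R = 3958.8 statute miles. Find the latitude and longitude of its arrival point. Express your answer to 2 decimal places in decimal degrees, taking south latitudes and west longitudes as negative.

latitude -17.20°, longitude 100.17°

δ = 3207.5/3958.8 = 0.810220 rad (46.4222°).
Converting: φ₁ = -1.074599 rad, θ = 0.450295 rad.
Applying the spherical law of cosines for sides, sin φ₂ = sin φ₁ cos δ + cos φ₁ sin δ cos θ = -0.295689, so φ₂ = -17.20°.
For the longitude increment, Δλ = atan2( sin θ sin δ cos φ₁, cos δ − sin φ₁ sin φ₂ ) = atan2(0.150109, 0.429310) = 19.27°.
λ₂ = λ₁ + Δλ = 100.17°.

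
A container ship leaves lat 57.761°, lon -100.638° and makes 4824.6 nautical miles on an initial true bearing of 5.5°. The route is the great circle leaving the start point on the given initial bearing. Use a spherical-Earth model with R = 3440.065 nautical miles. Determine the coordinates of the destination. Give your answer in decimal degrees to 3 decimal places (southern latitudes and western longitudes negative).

latitude 41.697°, longitude 72.092°

The arc subtends δ = 4824.6/3440.065 = 1.402473 rad at the centre.
With φ₁ = 57.761° = 1.008120 rad and θ = 5.5° = 0.095993 rad:
Destination latitude: φ₂ = arcsin( sin φ₁ cos δ + cos φ₁ sin δ cos θ ) = arcsin(0.665193) = 41.697°.
Δλ = atan2( sin θ sin δ cos φ₁ , cos δ − sin φ₁ sin φ₂ ) = atan2(0.050407, -0.395111) = 3.014703 rad = 172.730°.
λ₂ = λ₁ + Δλ = 72.092°.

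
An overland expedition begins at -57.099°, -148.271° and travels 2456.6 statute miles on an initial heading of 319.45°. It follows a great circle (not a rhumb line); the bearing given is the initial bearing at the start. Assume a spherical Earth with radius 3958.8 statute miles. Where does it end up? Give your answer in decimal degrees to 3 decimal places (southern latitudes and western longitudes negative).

latitude -26.301°, longitude -173.211°

The arc subtends δ = 2456.6/3958.8 = 0.620542 rad at the centre.
Converting: φ₁ = -0.996566 rad, θ = 5.575454 rad.
sin φ₂ = sin φ₁ cos δ + cos φ₁ sin δ cos θ = (-0.839610)(0.813564) + (0.543189)(0.581476)(0.759839) = -0.443080
φ₂ = asin(-0.443080) = -0.459032 rad = -26.301°.
Δλ = atan2( sin θ sin δ cos φ₁ , cos δ − sin φ₁ sin φ₂ ) = atan2(-0.205339, 0.441549) = -0.435292 rad = -24.940°.
λ₂ = λ₁ + Δλ = -173.211°.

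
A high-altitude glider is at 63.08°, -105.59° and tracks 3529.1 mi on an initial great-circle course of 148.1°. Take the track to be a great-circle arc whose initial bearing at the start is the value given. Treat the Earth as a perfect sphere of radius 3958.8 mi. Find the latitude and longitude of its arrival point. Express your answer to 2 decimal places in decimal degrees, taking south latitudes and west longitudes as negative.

The arc subtends δ = 3529.1/3958.8 = 0.891457 rad at the centre.
With φ₁ = 63.08° = 1.100954 rad and θ = 148.1° = 2.584833 rad:
sin φ₂ = sin φ₁ cos δ + cos φ₁ sin δ cos θ = (0.891640)(0.628279) + (0.452746)(0.777988)(-0.848972) = 0.261164
φ₂ = asin(0.261164) = 0.264228 rad = 15.14°.
Δλ = atan2( sin θ sin δ cos φ₁ , cos δ − sin φ₁ sin φ₂ ) = atan2(0.186132, 0.395415) = 0.439956 rad = 25.21°.
Hence λ₂ = -105.59° + 25.21° = -80.38°.

latitude 15.14°, longitude -80.38°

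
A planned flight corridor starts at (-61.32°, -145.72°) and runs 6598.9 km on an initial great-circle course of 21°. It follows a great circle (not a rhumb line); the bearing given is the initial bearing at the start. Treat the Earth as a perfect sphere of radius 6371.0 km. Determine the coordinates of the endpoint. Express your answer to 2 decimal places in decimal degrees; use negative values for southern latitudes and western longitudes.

latitude -3.55°, longitude -127.73°

Central angle δ = d/R = 1.035771 rad.
With φ₁ = -61.32° = -1.070236 rad and θ = 21° = 0.366519 rad:
sin φ₂ = sin φ₁ cos δ + cos φ₁ sin δ cos θ = (-0.877314)(0.509862) + (0.479917)(0.860256)(0.933580) = -0.061879
φ₂ = asin(-0.061879) = -0.061919 rad = -3.55°.
Then Δλ = atan2(0.147953, 0.455575) = 0.314015 rad, from sin θ sin δ cos φ₁ over cos δ − sin φ₁ sin φ₂.
Hence λ₂ = -145.72° + 17.99° = -127.73°.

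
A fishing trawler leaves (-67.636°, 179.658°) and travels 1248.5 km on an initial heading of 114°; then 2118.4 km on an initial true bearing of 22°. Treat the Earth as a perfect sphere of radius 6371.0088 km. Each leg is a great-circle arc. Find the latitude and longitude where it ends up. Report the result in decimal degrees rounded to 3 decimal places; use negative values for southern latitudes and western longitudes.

Apply the spherical direct solution leg by leg, carrying full precision between legs.
Leg 1: from (-67.636°, 179.658°), δ = 1248.5/6371.0088 = 0.195966 rad, θ = 114° → φ = -69.590°, λ = -149.674°.
Leg 2: from (-69.590°, -149.674°), δ = 2118.4/6371.0088 = 0.332506 rad, θ = 22° → φ = -51.292°, λ = -138.398°.

latitude -51.292°, longitude -138.398°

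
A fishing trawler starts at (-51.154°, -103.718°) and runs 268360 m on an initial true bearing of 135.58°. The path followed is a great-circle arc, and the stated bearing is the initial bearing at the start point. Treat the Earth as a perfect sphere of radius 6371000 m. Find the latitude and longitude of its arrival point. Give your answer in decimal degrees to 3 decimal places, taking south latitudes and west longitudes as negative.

The arc subtends δ = 268360/6371000 = 0.042122 rad at the centre.
Start latitude φ₁ = -0.892806 rad; initial bearing θ = 2.366317 rad.
sin φ₂ = sin φ₁ cos δ + cos φ₁ sin δ cos θ = (-0.778835)(0.999113) + (0.627229)(0.042110)(-0.714228) = -0.797008
φ₂ = asin(-0.797008) = -0.922326 rad = -52.845°.
Δλ = atan2( sin θ sin δ cos φ₁ , cos δ − sin φ₁ sin φ₂ ) = atan2(0.018486, 0.378375) = 0.048818 rad = 2.797°.
λ₂ = λ₁ + Δλ = -100.921°.

latitude -52.845°, longitude -100.921°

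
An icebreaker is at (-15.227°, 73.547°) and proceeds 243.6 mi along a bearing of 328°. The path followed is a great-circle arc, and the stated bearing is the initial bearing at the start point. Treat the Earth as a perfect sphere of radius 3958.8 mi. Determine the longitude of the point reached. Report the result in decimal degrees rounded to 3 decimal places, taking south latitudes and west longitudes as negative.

longitude 71.636°

Central angle δ = d/R = 0.061534 rad.
Converting: φ₁ = -0.265761 rad, θ = 5.724680 rad.
Applying the spherical law of cosines for sides, sin φ₂ = sin φ₁ cos δ + cos φ₁ sin δ cos θ = -0.211827, so φ₂ = -12.229°.
Then Δλ = atan2(-0.031443, 0.942472) = -0.033350 rad, from sin θ sin δ cos φ₁ over cos δ − sin φ₁ sin φ₂.
λ₂ = 73.547° + -1.911° = 71.636°.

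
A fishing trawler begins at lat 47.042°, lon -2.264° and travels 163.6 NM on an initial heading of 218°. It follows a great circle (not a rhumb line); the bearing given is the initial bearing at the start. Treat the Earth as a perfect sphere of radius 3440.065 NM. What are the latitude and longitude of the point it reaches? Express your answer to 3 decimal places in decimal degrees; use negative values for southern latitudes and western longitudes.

latitude 44.870°, longitude -4.631°

The arc subtends δ = 163.6/3440.065 = 0.047557 rad at the centre.
With φ₁ = 47.042° = 0.821038 rad and θ = 218° = 3.804818 rad:
sin φ₂ = sin φ₁ cos δ + cos φ₁ sin δ cos θ = (0.731853)(0.998869) + (0.681462)(0.047539)(-0.788011) = 0.705497
φ₂ = asin(0.705497) = 0.783125 rad = 44.870°.
For the longitude increment, Δλ = atan2( sin θ sin δ cos φ₁, cos δ − sin φ₁ sin φ₂ ) = atan2(-0.019945, 0.482549) = -2.367°.
λ₂ = -2.264° + -2.367° = -4.631°.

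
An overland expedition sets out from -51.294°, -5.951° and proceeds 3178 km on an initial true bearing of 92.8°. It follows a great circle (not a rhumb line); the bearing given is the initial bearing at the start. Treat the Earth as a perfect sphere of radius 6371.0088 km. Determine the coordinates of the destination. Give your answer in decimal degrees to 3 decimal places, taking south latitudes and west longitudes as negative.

latitude -44.418°, longitude 36.037°

Angular distance δ = d/R = 3178 / 6371.0088 = 0.498822 rad.
With φ₁ = -51.294° = -0.895249 rad and θ = 92.8° = 1.619666 rad:
Destination latitude: φ₂ = arcsin( sin φ₁ cos δ + cos φ₁ sin δ cos θ ) = arcsin(-0.699888) = -44.418°.
Then Δλ = atan2(0.298793, 0.331978) = 0.732835 rad, from sin θ sin δ cos φ₁ over cos δ − sin φ₁ sin φ₂.
λ₂ = -5.951° + 41.988° = 36.037°.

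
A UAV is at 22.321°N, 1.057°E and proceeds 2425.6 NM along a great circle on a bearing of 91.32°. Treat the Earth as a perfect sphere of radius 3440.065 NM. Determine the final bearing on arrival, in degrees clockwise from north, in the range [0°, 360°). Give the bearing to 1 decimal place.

final bearing 105.8°

Central angle δ = d/R = 0.705103 rad.
Converting: φ₁ = 0.389575 rad, θ = 1.593835 rad.
sin φ₂ = sin φ₁ cos δ + cos φ₁ sin δ cos θ = (0.379795)(0.761545) + (0.925071)(0.648112)(-0.023036) = 0.275420
φ₂ = asin(0.275420) = 0.279026 rad = 15.987°.
Δλ = atan2( sin θ sin δ cos φ₁ , cos δ − sin φ₁ sin φ₂ ) = atan2(0.599390, 0.656942) = 0.739621 rad = 42.377°.
λ₂ = 1.057° + 42.377° = 43.434°.
The forward bearing on arrival equals the back-azimuth from the destination plus 180°.
Back-azimuth from P₂ (16.0°, 43.4°) to P₁ (22.3°, 1.1°), with Δλ' = λ₁ − λ₂ = -42.4°: atan2( sin Δλ' cos φ₁ , cos φ₂ sin φ₁ − sin φ₂ cos φ₁ cos Δλ' ) = 285.8°.
Final bearing = (285.8° + 180°) mod 360° = 105.8°.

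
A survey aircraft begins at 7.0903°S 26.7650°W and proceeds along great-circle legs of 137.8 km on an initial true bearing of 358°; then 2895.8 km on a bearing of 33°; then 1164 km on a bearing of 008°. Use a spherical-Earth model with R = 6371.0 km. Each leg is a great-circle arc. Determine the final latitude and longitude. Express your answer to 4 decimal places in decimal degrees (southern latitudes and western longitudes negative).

latitude 26.3027°, longitude -10.7925°

Apply the spherical direct solution leg by leg, carrying full precision between legs.
Leg 1: from (-7.0903°, -26.7650°), δ = 137.8/6371 = 0.021629 rad, θ = 358° → φ = -5.8518°, λ = -26.8085°.
Leg 2: from (-5.8518°, -26.8085°), δ = 2895.8/6371 = 0.454528 rad, θ = 33° → φ = 15.9433°, λ = -12.4089°.
Leg 3: from (15.9433°, -12.4089°), δ = 1164/6371 = 0.182703 rad, θ = 8° → φ = 26.3027°, λ = -10.7925°.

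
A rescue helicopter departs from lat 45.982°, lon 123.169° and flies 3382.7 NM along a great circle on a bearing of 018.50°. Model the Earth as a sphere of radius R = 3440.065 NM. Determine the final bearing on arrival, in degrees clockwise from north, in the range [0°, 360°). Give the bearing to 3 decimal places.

Angular distance δ = d/R = 3382.7 / 3440.065 = 0.983324 rad.
Start latitude φ₁ = 0.802537 rad; initial bearing θ = 0.322886 rad.
Applying the spherical law of cosines for sides, sin φ₂ = sin φ₁ cos δ + cos φ₁ sin δ cos θ = 0.947074, so φ₂ = 71.276°.
Δλ = atan2( sin θ sin δ cos φ₁ , cos δ − sin φ₁ sin φ₂ ) = atan2(0.183524, -0.126803) = 2.175411 rad = 124.642°.
λ₂ = 123.169° + 124.642° = 247.811°, normalized to (−180°, 180°] → -112.189°.
The forward bearing on arrival equals the back-azimuth from the destination plus 180°.
Back-azimuth from P₂ (71.276°, -112.189°) to P₁ (45.982°, 123.169°), with Δλ' = λ₁ − λ₂ = 235.358°: atan2( sin Δλ' cos φ₁ , cos φ₂ sin φ₁ − sin φ₂ cos φ₁ cos Δλ' ) = 316.619°.
Final bearing = (316.619° + 180°) mod 360° = 136.619°.

final bearing 136.619°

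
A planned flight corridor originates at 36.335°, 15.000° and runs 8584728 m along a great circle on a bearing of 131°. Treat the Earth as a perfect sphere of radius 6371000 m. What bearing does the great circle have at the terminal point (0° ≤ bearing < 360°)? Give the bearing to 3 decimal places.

final bearing 138.815°

δ = 8584728/6371000 = 1.347469 rad (77.2043°).
Converting: φ₁ = 0.634165 rad, θ = 2.286381 rad.
Destination latitude: φ₂ = arcsin( sin φ₁ cos δ + cos φ₁ sin δ cos θ ) = arcsin(-0.384149) = -22.591°.
Δλ = atan2( sin θ sin δ cos φ₁ , cos δ − sin φ₁ sin φ₂ ) = atan2(0.592870, 0.449086) = 0.922527 rad = 52.857°.
λ₂ = λ₁ + Δλ = 67.857°.
The forward bearing on arrival equals the back-azimuth from the destination plus 180°.
Back-azimuth from P₂ (-22.591°, 67.857°) to P₁ (36.335°, 15.000°), with Δλ' = λ₁ − λ₂ = -52.857°: atan2( sin Δλ' cos φ₁ , cos φ₂ sin φ₁ − sin φ₂ cos φ₁ cos Δλ' ) = 318.815°.
Final bearing = (318.815° + 180°) mod 360° = 138.815°.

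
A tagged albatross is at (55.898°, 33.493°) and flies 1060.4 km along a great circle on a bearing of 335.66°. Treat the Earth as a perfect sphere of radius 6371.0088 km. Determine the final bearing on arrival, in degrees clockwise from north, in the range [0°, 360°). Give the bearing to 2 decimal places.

final bearing 327.77°

δ = 1060.4/6371.0088 = 0.166441 rad (9.5364°).
Converting: φ₁ = 0.975604 rad, θ = 5.858372 rad.
Applying the spherical law of cosines for sides, sin φ₂ = sin φ₁ cos δ + cos φ₁ sin δ cos θ = 0.901230, so φ₂ = 64.320°.
For the longitude increment, Δλ = atan2( sin θ sin δ cos φ₁, cos δ − sin φ₁ sin φ₂ ) = atan2(-0.038284, 0.239926) = -9.066°.
Hence λ₂ = 33.493° + -9.066° = 24.427°.
The forward bearing on arrival equals the back-azimuth from the destination plus 180°.
Back-azimuth from P₂ (64.32°, 24.43°) to P₁ (55.90°, 33.49°), with Δλ' = λ₁ − λ₂ = 9.07°: atan2( sin Δλ' cos φ₁ , cos φ₂ sin φ₁ − sin φ₂ cos φ₁ cos Δλ' ) = 147.77°.
Final bearing = (147.77° + 180°) mod 360° = 327.77°.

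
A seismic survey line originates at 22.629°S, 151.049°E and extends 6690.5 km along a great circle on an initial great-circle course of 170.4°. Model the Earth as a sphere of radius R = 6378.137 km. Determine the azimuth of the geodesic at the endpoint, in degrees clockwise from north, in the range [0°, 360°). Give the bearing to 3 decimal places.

final bearing 127.960°

Central angle δ = d/R = 1.048974 rad.
With φ₁ = -22.629° = -0.394951 rad and θ = 170.4° = 2.974041 rad:
Applying the spherical law of cosines for sides, sin φ₂ = sin φ₁ cos δ + cos φ₁ sin δ cos θ = -0.980757, so φ₂ = -78.742°.
For the longitude increment, Δλ = atan2( sin θ sin δ cos φ₁, cos δ − sin φ₁ sin φ₂ ) = atan2(0.133444, 0.121102) = 47.776°.
λ₂ = 151.049° + 47.776° = 198.825°, normalized to (−180°, 180°] → -161.175°.
The forward bearing on arrival equals the back-azimuth from the destination plus 180°.
Back-azimuth from P₂ (-78.742°, -161.175°) to P₁ (-22.629°, 151.049°), with Δλ' = λ₁ − λ₂ = 312.224°: atan2( sin Δλ' cos φ₁ , cos φ₂ sin φ₁ − sin φ₂ cos φ₁ cos Δλ' ) = 307.960°.
Final bearing = (307.960° + 180°) mod 360° = 127.960°.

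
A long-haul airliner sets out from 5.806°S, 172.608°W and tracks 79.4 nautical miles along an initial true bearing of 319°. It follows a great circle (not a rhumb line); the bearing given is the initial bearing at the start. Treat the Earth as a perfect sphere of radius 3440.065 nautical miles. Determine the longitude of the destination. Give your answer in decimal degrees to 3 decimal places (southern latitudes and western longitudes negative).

longitude -173.479°

Central angle δ = d/R = 0.023081 rad.
Converting: φ₁ = -0.101334 rad, θ = 5.567600 rad.
Applying the spherical law of cosines for sides, sin φ₂ = sin φ₁ cos δ + cos φ₁ sin δ cos θ = -0.083805, so φ₂ = -4.807°.
For the longitude increment, Δλ = atan2( sin θ sin δ cos φ₁, cos δ − sin φ₁ sin φ₂ ) = atan2(-0.015063, 0.991256) = -0.871°.
λ₂ = λ₁ + Δλ = -173.479°.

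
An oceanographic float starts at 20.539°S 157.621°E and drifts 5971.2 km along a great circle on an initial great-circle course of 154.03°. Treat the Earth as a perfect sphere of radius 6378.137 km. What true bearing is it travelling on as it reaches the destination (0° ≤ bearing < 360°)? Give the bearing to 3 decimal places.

final bearing 117.840°

The arc subtends δ = 5971.2/6378.137 = 0.936198 rad at the centre.
Start latitude φ₁ = -0.358473 rad; initial bearing θ = 2.688331 rad.
Applying the spherical law of cosines for sides, sin φ₂ = sin φ₁ cos δ + cos φ₁ sin δ cos θ = -0.885971, so φ₂ = -62.371°.
Then Δλ = atan2(0.330229, 0.282016) = 0.863985 rad, from sin θ sin δ cos φ₁ over cos δ − sin φ₁ sin φ₂.
λ₂ = 157.621° + 49.503° = 207.124°, normalized to (−180°, 180°] → -152.876°.
The forward bearing on arrival equals the back-azimuth from the destination plus 180°.
Back-azimuth from P₂ (-62.371°, -152.876°) to P₁ (-20.539°, 157.621°), with Δλ' = λ₁ − λ₂ = 310.497°: atan2( sin Δλ' cos φ₁ , cos φ₂ sin φ₁ − sin φ₂ cos φ₁ cos Δλ' ) = 297.840°.
Final bearing = (297.840° + 180°) mod 360° = 117.840°.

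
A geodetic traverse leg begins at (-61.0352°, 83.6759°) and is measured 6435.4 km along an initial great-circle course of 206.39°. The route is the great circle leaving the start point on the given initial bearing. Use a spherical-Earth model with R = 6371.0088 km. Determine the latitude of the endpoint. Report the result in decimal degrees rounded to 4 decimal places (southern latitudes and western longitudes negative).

latitude -56.3709°

Angular distance δ = d/R = 6435.4 / 6371.0088 = 1.010107 rad.
Converting: φ₁ = -1.065265 rad, θ = 3.602185 rad.
Destination latitude: φ₂ = arcsin( sin φ₁ cos δ + cos φ₁ sin δ cos θ ) = arcsin(-0.832640) = -56.3709°.
For the longitude increment, Δλ = atan2( sin θ sin δ cos φ₁, cos δ − sin φ₁ sin φ₂ ) = atan2(-0.182292, -0.196721) = -137.1803°.
λ₂ = λ₁ + Δλ = -53.5044°.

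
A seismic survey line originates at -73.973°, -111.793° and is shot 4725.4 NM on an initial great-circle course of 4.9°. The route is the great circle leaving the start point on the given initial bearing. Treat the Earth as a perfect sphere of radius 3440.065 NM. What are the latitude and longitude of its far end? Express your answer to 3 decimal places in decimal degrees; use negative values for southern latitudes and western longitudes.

δ = 4725.4/3440.065 = 1.373637 rad (78.7036°).
With φ₁ = -73.973° = -1.291072 rad and θ = 4.9° = 0.085521 rad:
sin φ₂ = sin φ₁ cos δ + cos φ₁ sin δ cos θ = (-0.961132)(0.195885) + (0.276090)(0.980627)(0.996345) = 0.081481
φ₂ = asin(0.081481) = 0.081572 rad = 4.674°.
Δλ = atan2( sin θ sin δ cos φ₁ , cos δ − sin φ₁ sin φ₂ ) = atan2(0.023126, 0.274199) = 0.084141 rad = 4.821°.
λ₂ = λ₁ + Δλ = -106.972°.

latitude 4.674°, longitude -106.972°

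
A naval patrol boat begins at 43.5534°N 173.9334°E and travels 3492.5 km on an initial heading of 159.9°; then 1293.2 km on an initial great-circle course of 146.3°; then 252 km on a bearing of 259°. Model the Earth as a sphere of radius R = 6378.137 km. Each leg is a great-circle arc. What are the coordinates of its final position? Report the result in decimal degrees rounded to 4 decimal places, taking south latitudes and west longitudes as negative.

latitude 3.3660°, longitude -171.2593°

Apply the spherical direct solution leg by leg, carrying full precision between legs.
Leg 1: from (43.5534°, 173.9334°), δ = 3492.5/6378.137 = 0.547574 rad, θ = 159.9° → φ = 13.5303°, λ = -175.4625°.
Leg 2: from (13.5303°, -175.4625°), δ = 1293.2/6378.137 = 0.202755 rad, θ = 146.3° → φ = 3.8007°, λ = -169.0333°.
Leg 3: from (3.8007°, -169.0333°), δ = 252/6378.137 = 0.039510 rad, θ = 259° → φ = 3.3660°, λ = -171.2593°.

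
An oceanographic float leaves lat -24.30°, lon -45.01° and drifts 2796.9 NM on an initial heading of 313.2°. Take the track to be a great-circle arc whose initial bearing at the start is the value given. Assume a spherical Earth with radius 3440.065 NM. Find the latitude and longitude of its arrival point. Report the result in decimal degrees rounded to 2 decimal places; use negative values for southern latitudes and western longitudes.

The arc subtends δ = 2796.9/3440.065 = 0.813037 rad at the centre.
Converting: φ₁ = -0.424115 rad, θ = 5.466371 rad.
Destination latitude: φ₂ = arcsin( sin φ₁ cos δ + cos φ₁ sin δ cos θ ) = arcsin(0.170354) = 9.81°.
Then Δλ = atan2(-0.482594, 0.757399) = -0.567305 rad, from sin θ sin δ cos φ₁ over cos δ − sin φ₁ sin φ₂.
Hence λ₂ = -45.01° + -32.50° = -77.51°.

latitude 9.81°, longitude -77.51°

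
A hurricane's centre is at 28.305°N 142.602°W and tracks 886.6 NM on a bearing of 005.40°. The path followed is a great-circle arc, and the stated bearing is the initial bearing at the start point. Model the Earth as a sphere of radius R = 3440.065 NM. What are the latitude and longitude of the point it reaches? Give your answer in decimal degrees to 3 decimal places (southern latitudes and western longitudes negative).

δ = 886.6/3440.065 = 0.257728 rad (14.7667°).
Converting: φ₁ = 0.494015 rad, θ = 0.094248 rad.
sin φ₂ = sin φ₁ cos δ + cos φ₁ sin δ cos θ = (0.474165)(0.966972) + (0.880436)(0.254884)(0.995562) = 0.681917
φ₂ = asin(0.681917) = 0.750381 rad = 42.994°.
Δλ = atan2( sin θ sin δ cos φ₁ , cos δ − sin φ₁ sin φ₂ ) = atan2(0.021119, 0.643630) = 0.032800 rad = 1.879°.
λ₂ = λ₁ + Δλ = -140.723°.

latitude 42.994°, longitude -140.723°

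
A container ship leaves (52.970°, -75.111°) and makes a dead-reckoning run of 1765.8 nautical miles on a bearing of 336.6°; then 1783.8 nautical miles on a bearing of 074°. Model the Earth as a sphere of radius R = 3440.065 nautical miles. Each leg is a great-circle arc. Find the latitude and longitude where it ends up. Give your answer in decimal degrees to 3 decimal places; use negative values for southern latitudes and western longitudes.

latitude 61.002°, longitude -45.569°

Apply the spherical direct solution leg by leg, carrying full precision between legs.
Leg 1: from (52.970°, -75.111°), δ = 1765.8/3440.065 = 0.513304 rad, θ = 336.6° → φ = 75.205°, λ = -124.905°.
Leg 2: from (75.205°, -124.905°), δ = 1783.8/3440.065 = 0.518537 rad, θ = 74° → φ = 61.002°, λ = -45.569°.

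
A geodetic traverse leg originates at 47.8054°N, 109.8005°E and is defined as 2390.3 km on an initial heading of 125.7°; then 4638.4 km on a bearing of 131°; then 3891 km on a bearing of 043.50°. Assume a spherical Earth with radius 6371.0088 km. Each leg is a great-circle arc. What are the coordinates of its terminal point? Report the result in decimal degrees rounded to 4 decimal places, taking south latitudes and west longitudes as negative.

Apply the spherical direct solution leg by leg, carrying full precision between legs.
Leg 1: from (47.8054°, 109.8005°), δ = 2390.3/6371.0088 = 0.375184 rad, θ = 125.7° → φ = 33.0733°, λ = 130.6014°.
Leg 2: from (33.0733°, 130.6014°), δ = 4638.4/6371.0088 = 0.728048 rad, θ = 131° → φ = 2.3808°, λ = 160.7754°.
Leg 3: from (2.3808°, 160.7754°), δ = 3891/6371.0088 = 0.610735 rad, θ = 43.5° → φ = 26.7214°, λ = -172.9962°.

latitude 26.7214°, longitude -172.9962°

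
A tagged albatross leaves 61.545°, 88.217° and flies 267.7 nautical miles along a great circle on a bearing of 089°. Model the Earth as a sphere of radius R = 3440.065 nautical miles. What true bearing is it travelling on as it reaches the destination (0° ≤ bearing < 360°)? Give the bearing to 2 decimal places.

δ = 267.7/3440.065 = 0.077818 rad (4.4587°).
With φ₁ = 61.545° = 1.074163 rad and θ = 89° = 1.553343 rad:
Destination latitude: φ₂ = arcsin( sin φ₁ cos δ + cos φ₁ sin δ cos θ ) = arcsin(0.877177) = 61.304°.
Δλ = atan2( sin θ sin δ cos φ₁ , cos δ − sin φ₁ sin φ₂ ) = atan2(0.037035, 0.225767) = 0.162592 rad = 9.316°.
Hence λ₂ = 88.217° + 9.316° = 97.533°.
The forward bearing on arrival equals the back-azimuth from the destination plus 180°.
Back-azimuth from P₂ (61.30°, 97.53°) to P₁ (61.55°, 88.22°), with Δλ' = λ₁ − λ₂ = -9.32°: atan2( sin Δλ' cos φ₁ , cos φ₂ sin φ₁ − sin φ₂ cos φ₁ cos Δλ' ) = 277.19°.
Final bearing = (277.19° + 180°) mod 360° = 97.19°.

final bearing 97.19°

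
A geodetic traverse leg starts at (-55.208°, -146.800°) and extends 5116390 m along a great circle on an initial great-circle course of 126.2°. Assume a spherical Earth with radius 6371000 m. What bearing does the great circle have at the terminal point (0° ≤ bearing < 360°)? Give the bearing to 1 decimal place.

final bearing 52.2°

δ = 5116390/6371000 = 0.803075 rad (46.0128°).
Start latitude φ₁ = -0.963561 rad; initial bearing θ = 2.202606 rad.
sin φ₂ = sin φ₁ cos δ + cos φ₁ sin δ cos θ = (-0.821229)(0.694498) + (0.570599)(0.719495)(-0.590606) = -0.812811
φ₂ = asin(-0.812811) = -0.948961 rad = -54.371°.
Then Δλ = atan2(0.331292, 0.026994) = 1.489495 rad, from sin θ sin δ cos φ₁ over cos δ − sin φ₁ sin φ₂.
Hence λ₂ = -146.800° + 85.342° = -61.458°.
The forward bearing on arrival equals the back-azimuth from the destination plus 180°.
Back-azimuth from P₂ (-54.4°, -61.5°) to P₁ (-55.2°, -146.8°), with Δλ' = λ₁ − λ₂ = -85.3°: atan2( sin Δλ' cos φ₁ , cos φ₂ sin φ₁ − sin φ₂ cos φ₁ cos Δλ' ) = 232.2°.
Final bearing = (232.2° + 180°) mod 360° = 52.2°.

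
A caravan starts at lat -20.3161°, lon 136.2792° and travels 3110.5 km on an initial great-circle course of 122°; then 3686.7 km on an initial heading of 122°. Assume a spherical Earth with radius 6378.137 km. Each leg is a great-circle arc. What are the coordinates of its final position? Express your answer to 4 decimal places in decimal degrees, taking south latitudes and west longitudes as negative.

Apply the spherical direct solution leg by leg, carrying full precision between legs.
Leg 1: from (-20.3161°, 136.2792°), δ = 3110.5/6378.137 = 0.487682 rad, θ = 122° → φ = -32.6554°, λ = 164.4423°.
Leg 2: from (-32.6554°, 164.4423°), δ = 3686.7/6378.137 = 0.578021 rad, θ = 122° → φ = -44.0824°, λ = -155.3902°.

latitude -44.0824°, longitude -155.3902°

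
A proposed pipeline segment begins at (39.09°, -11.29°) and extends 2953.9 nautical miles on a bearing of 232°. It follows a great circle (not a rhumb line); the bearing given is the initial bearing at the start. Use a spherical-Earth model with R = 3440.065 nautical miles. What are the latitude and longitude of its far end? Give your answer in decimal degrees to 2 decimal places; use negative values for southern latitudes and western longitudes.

latitude 2.88°, longitude -47.96°

Central angle δ = d/R = 0.858676 rad.
Start latitude φ₁ = 0.682249 rad; initial bearing θ = 4.049164 rad.
sin φ₂ = sin φ₁ cos δ + cos φ₁ sin δ cos θ = (0.630540)(0.653441) + (0.776156)(0.756978)(-0.615661) = 0.050299
φ₂ = asin(0.050299) = 0.050320 rad = 2.88°.
Δλ = atan2( sin θ sin δ cos φ₁ , cos δ − sin φ₁ sin φ₂ ) = atan2(-0.462983, 0.621725) = -0.640084 rad = -36.67°.
λ₂ = λ₁ + Δλ = -47.96°.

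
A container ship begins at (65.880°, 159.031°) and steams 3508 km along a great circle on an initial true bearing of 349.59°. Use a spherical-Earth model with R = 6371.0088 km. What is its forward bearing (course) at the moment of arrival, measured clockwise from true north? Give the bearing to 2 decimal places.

The arc subtends δ = 3508/6371.0088 = 0.550619 rad at the centre.
Converting: φ₁ = 1.149823 rad, θ = 6.101497 rad.
Destination latitude: φ₂ = arcsin( sin φ₁ cos δ + cos φ₁ sin δ cos θ ) = arcsin(0.988088) = 81.148°.
For the longitude increment, Δλ = atan2( sin θ sin δ cos φ₁, cos δ − sin φ₁ sin φ₂ ) = atan2(-0.038634, -0.049619) = -142.096°.
Hence λ₂ = 159.031° + -142.096° = 16.935°.
The forward bearing on arrival equals the back-azimuth from the destination plus 180°.
Back-azimuth from P₂ (81.15°, 16.94°) to P₁ (65.88°, 159.03°), with Δλ' = λ₁ − λ₂ = 142.10°: atan2( sin Δλ' cos φ₁ , cos φ₂ sin φ₁ − sin φ₂ cos φ₁ cos Δλ' ) = 28.67°.
Final bearing = (28.67° + 180°) mod 360° = 208.67°.

final bearing 208.67°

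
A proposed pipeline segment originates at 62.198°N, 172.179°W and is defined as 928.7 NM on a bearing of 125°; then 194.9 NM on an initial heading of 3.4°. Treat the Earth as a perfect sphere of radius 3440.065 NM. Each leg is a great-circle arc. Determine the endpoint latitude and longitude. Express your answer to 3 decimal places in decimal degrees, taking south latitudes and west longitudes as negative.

latitude 54.608°, longitude -151.364°

Apply the spherical direct solution leg by leg, carrying full precision between legs.
Leg 1: from (62.198°, -172.179°), δ = 928.7/3440.065 = 0.269966 rad, θ = 125° → φ = 51.368°, λ = -151.696°.
Leg 2: from (51.368°, -151.696°), δ = 194.9/3440.065 = 0.056656 rad, θ = 3.4° → φ = 54.608°, λ = -151.364°.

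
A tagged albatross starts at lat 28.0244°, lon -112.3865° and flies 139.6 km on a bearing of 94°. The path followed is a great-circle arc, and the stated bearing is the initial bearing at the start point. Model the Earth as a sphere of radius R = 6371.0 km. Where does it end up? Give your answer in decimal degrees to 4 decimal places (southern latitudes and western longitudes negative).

δ = 139.6/6371 = 0.021912 rad (1.2555°).
With φ₁ = 28.0244° = 0.489118 rad and θ = 94° = 1.640609 rad:
sin φ₂ = sin φ₁ cos δ + cos φ₁ sin δ cos θ = (0.469848)(0.999760) + (0.882748)(0.021910)(-0.069756) = 0.468386
φ₂ = asin(0.468386) = 0.487463 rad = 27.9296°.
Then Δλ = atan2(0.019294, 0.779690) = 0.024741 rad, from sin θ sin δ cos φ₁ over cos δ − sin φ₁ sin φ₂.
Hence λ₂ = -112.3865° + 1.4175° = -110.9690°.

latitude 27.9296°, longitude -110.9690°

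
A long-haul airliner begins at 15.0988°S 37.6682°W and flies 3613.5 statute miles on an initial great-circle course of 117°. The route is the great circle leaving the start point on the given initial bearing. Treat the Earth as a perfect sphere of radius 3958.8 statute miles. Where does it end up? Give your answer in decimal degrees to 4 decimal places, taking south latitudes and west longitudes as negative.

Central angle δ = d/R = 0.912777 rad.
With φ₁ = -15.0988° = -0.263524 rad and θ = 117° = 2.042035 rad:
Destination latitude: φ₂ = arcsin( sin φ₁ cos δ + cos φ₁ sin δ cos θ ) = arcsin(-0.506099) = -30.4043°.
Then Δλ = atan2(0.680632, 0.479720) = 0.956845 rad, from sin θ sin δ cos φ₁ over cos δ − sin φ₁ sin φ₂.
Hence λ₂ = -37.6682° + 54.8232° = 17.1550°.

latitude -30.4043°, longitude 17.1550°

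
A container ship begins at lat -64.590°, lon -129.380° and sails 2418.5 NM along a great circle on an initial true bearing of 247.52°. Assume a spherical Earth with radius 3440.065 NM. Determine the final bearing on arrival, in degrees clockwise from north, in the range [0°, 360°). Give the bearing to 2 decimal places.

Central angle δ = d/R = 0.703039 rad.
With φ₁ = -64.590° = -1.127308 rad and θ = 247.52° = 4.320039 rad:
Applying the spherical law of cosines for sides, sin φ₂ = sin φ₁ cos δ + cos φ₁ sin δ cos θ = -0.795157, so φ₂ = -52.670°.
Δλ = atan2( sin θ sin δ cos φ₁ , cos δ − sin φ₁ sin φ₂ ) = atan2(-0.256345, 0.044647) = -1.398357 rad = -80.120°.
λ₂ = -129.380° + -80.120° = -209.500°, normalized to (−180°, 180°] → 150.500°.
The forward bearing on arrival equals the back-azimuth from the destination plus 180°.
Back-azimuth from P₂ (-52.67°, 150.50°) to P₁ (-64.59°, -129.38°), with Δλ' = λ₁ − λ₂ = -279.88°: atan2( sin Δλ' cos φ₁ , cos φ₂ sin φ₁ − sin φ₂ cos φ₁ cos Δλ' ) = 139.17°.
Final bearing = (139.17° + 180°) mod 360° = 319.17°.

final bearing 319.17°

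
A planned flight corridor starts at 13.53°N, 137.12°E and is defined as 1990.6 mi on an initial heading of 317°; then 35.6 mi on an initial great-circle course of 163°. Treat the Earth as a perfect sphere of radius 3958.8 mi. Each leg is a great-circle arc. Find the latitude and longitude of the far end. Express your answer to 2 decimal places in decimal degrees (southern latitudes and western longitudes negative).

latitude 32.71°, longitude 114.17°

Apply the spherical direct solution leg by leg, carrying full precision between legs.
Leg 1: from (13.53°, 137.12°), δ = 1990.6/3958.8 = 0.502829 rad, θ = 317° → φ = 33.21°, λ = 113.99°.
Leg 2: from (33.21°, 113.99°), δ = 35.6/3958.8 = 0.008993 rad, θ = 163° → φ = 32.71°, λ = 114.17°.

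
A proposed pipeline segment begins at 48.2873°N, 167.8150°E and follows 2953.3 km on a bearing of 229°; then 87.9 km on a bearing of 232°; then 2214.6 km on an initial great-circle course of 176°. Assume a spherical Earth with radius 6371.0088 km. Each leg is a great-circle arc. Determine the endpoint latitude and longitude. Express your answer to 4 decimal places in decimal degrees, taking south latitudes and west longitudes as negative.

latitude 7.8359°, longitude 145.9727°

Apply the spherical direct solution leg by leg, carrying full precision between legs.
Leg 1: from (48.2873°, 167.8150°), δ = 2953.3/6371.0088 = 0.463553 rad, θ = 229° → φ = 28.1983°, λ = 145.3019°.
Leg 2: from (28.1983°, 145.3019°), δ = 87.9/6371.0088 = 0.013797 rad, θ = 232° → φ = 27.7098°, λ = 144.5982°.
Leg 3: from (27.7098°, 144.5982°), δ = 2214.6/6371.0088 = 0.347606 rad, θ = 176° → φ = 7.8359°, λ = 145.9727°.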